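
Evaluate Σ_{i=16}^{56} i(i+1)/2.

30176

Σ i(i+1)/2 = (Σi² + Σi) / 2 over i = 16..56.
Σi = 1596 − 120 = 1476 and Σi² = 60116 − 1240 = 58876.
(1·58876 + 1·1476) / 2 = 60352/2 = 30176.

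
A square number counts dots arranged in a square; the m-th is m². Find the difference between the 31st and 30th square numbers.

n² − (n−1)² = 2n − 1, so 31² − 30² = 2·31 − 1 = 61.

61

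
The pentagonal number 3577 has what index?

Set n(3n−1)/2 = 3577, giving 3n² − n − 7154 = 0.
The discriminant is 1 + 24·3577 = 85849, and √85849 = 293.
So n = (1 + 293) / 6 = 294/6 = 49.

49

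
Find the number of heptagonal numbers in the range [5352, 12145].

The n-th heptagonal number is n(5n−3)/2.
Smallest index with value ≥ 5352: n = 47 (giving 5452).
Largest index with value ≤ 12145: n = 70 (giving 12145).
Indices 47 through 70: 24 terms.

24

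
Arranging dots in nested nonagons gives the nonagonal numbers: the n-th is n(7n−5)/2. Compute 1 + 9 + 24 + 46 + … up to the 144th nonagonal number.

3493920

Σ i(7i−5)/2 = (7Σi² − 5Σi) / 2 over i = 1..144.
Σi = 10440 and Σi² = 1005720.
(7·1005720 − 5·10440) / 2 = 6987840/2 = 3493920.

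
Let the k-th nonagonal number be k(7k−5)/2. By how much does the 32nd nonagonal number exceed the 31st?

Consecutive nonagonal numbers differ by 7n − 6: here 7·32 − 6 = 218.

218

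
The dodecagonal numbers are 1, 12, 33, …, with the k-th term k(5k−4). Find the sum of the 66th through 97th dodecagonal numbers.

1065968

Σ i(5i−4) = 5Σi² − 4Σi over i = 66..97.
Σi = 4753 − 2145 = 2608 and Σi² = 308945 − 93665 = 215280.
5·215280 − 4·2608 = 1065968.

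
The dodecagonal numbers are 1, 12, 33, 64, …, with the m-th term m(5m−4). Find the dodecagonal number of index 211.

The 211th dodecagonal number is n(5n−4) with n = 211.
211·(5·211 − 4) = 211·1051 = 221761.

221761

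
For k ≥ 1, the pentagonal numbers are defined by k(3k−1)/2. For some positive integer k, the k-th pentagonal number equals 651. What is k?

Set n(3n−1)/2 = 651, giving 3n² − n − 1302 = 0.
The discriminant is 1 + 24·651 = 15625, and √15625 = 125.
So n = (1 + 125) / 6 = 126/6 = 21.

21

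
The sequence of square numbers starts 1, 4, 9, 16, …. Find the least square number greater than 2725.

Solve n² > 2725 for integer n.
The largest n with value ≤ 2725 is 52 (since 2704 ≤ 2725 < 2809), so the first above is n = 53, value 2809.

2809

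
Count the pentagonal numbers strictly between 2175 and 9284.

The n-th pentagonal number is n(3n−1)/2.
Smallest index with value > 2175: n = 39 (giving 2262).
Largest index with value < 9284: n = 78 (giving 9087).
Indices 39 through 78: 40 terms.

40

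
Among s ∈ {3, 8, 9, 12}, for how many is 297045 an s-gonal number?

1

s = 3: P(3, 770) = 296835 and P(3, 771) = 297606; 297045 is not s-gonal.
s = 8: P(8, 315) = 297045. ✓
s = 9: P(9, 291) = 295656 and P(9, 292) = 297694; 297045 is not s-gonal.
s = 12: P(12, 244) = 296704 and P(12, 245) = 299145; 297045 is not s-gonal.
Hits: s ∈ {8} → 1.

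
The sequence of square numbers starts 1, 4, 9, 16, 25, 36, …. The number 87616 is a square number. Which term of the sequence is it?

296

We need n² = 87616, so n = √87616 = 296.
Check: 296² = 87616. ✓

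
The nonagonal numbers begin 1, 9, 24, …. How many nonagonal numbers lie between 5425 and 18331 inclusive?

The n-th nonagonal number is n(7n−5)/2.
Smallest index with value ≥ 5425: n = 40 (giving 5500).
Largest index with value ≤ 18331: n = 72 (giving 17964).
Indices 40 through 72: 33 terms.

33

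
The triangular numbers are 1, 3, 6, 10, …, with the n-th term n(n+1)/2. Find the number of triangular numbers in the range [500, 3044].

The n-th triangular number is n(n+1)/2.
Smallest index with value ≥ 500: n = 32 (giving 528).
Largest index with value ≤ 3044: n = 77 (giving 3003).
Indices 32 through 77: 46 terms.

46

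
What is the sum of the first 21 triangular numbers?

Σ i(i+1)/2 = (Σi² + Σi) / 2 over i = 1..21.
Σi = 231 and Σi² = 3311.
(1·3311 + 1·231) / 2 = 3542/2 = 1771.

1771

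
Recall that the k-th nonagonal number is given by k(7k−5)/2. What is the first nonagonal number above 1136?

1216

Solve n(7n−5)/2 > 1136 for integer n.
The largest n with value ≤ 1136 is 18 (since 1089 ≤ 1136 < 1216), so the first above is n = 19, value 1216.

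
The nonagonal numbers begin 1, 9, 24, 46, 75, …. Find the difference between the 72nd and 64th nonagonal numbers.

3788

72·(7·72 − 5)/2 = 17964 and 64·(7·64 − 5)/2 = 14176.
Difference: 17964 − 14176 = 3788.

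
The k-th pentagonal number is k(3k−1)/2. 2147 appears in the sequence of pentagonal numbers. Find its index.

38

Set n(3n−1)/2 = 2147, giving 3n² − n − 4294 = 0.
So n = (1 + 227) / 6 = 228/6 = 38.
Check: 38·(3·38 − 1)/2 = 2147. ✓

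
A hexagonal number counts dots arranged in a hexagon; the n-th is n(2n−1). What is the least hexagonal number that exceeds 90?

Solve n(2n−1) > 90 for integer n.
The largest n with value ≤ 90 is 6 (since 66 ≤ 90 < 91), so the first above is n = 7, value 91.

91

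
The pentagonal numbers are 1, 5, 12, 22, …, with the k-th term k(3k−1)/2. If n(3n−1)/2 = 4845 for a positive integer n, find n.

57

Set n(3n−1)/2 = 4845, giving 3n² − n − 9690 = 0.
The discriminant is 1 + 24·4845 = 116281, and √116281 = 341.
So n = (1 + 341) / 6 = 342/6 = 57.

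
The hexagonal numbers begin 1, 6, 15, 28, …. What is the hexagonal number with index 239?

114003

The 239th hexagonal number is n(2n−1) with n = 239.
239·(2·239 − 1) = 239·477 = 114003.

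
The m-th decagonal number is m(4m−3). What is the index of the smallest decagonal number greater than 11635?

55

Solve n(4n−3) > 11635 for integer n.
The largest n with value ≤ 11635 is 54 (since 11502 ≤ 11635 < 11935), so the first above is n = 55, value 11935.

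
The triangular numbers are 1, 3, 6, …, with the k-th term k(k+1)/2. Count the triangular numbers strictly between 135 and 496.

15

The n-th triangular number is n(n+1)/2.
Smallest index with value > 135: n = 16 (giving 136).
Largest index with value < 496: n = 30 (giving 465).
Indices 16 through 30: 15 terms.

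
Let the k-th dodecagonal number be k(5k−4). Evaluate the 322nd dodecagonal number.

517132

The 322nd dodecagonal number is n(5n−4) with n = 322.
322·(5·322 − 4) = 322·1606 = 517132.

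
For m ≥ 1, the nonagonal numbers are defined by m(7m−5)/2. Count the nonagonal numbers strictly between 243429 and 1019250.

275

The n-th nonagonal number is n(7n−5)/2.
Smallest index with value > 243429: n = 265 (giving 245125).
Largest index with value < 1019250: n = 539 (giving 1015476).
Indices 265 through 539: 275 terms.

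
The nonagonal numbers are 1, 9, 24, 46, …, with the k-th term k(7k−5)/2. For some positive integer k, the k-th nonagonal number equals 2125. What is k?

Set n(7n−5)/2 = 2125, giving 7n² − 5n − 4250 = 0.
The discriminant is 25 + 56·2125 = 119025, and √119025 = 345.
So n = (5 + 345) / 14 = 350/14 = 25.
Check: 25·(7·25 − 5)/2 = 2125. ✓

25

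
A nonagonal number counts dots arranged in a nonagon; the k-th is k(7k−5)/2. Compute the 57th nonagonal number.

The 57th nonagonal number is n(7n−5)/2 with n = 57.
57·(7·57 − 5)/2 = 57·394/2 = 57·197 = 11229.

11229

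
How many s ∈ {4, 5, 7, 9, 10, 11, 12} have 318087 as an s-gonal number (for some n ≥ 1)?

1

s = 4: P(4, 563) = 316969 and P(4, 564) = 318096; 318087 is not s-gonal.
s = 5: P(5, 460) = 317170 and P(5, 461) = 318551; 318087 is not s-gonal.
s = 7: P(7, 357) = 318087. ✓
s = 9: P(9, 301) = 316351 and P(9, 302) = 318459; 318087 is not s-gonal.
s = 10: P(10, 282) = 317250 and P(10, 283) = 319507; 318087 is not s-gonal.
s = 11: P(11, 266) = 317471 and P(11, 267) = 319866; 318087 is not s-gonal.
s = 12: P(12, 252) = 316512 and P(12, 253) = 319033; 318087 is not s-gonal.
Hits: s ∈ {7} → 1.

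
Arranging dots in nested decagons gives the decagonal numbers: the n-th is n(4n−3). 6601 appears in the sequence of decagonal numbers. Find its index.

Set n(4n−3) = 6601, giving 4n² − 3n − 6601 = 0.
So n = (3 + 325) / 8 = 328/8 = 41.

41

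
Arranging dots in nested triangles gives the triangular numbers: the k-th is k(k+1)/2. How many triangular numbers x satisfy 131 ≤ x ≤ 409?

13

The n-th triangular number is n(n+1)/2.
Smallest index with value ≥ 131: n = 16 (giving 136).
Largest index with value ≤ 409: n = 28 (giving 406).
Indices 16 through 28: 13 terms.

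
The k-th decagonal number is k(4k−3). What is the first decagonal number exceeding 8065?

Solve n(4n−3) > 8065 for integer n.
The largest n with value ≤ 8065 is 45 (since 7965 ≤ 8065 < 8326), so the first above is n = 46, value 8326.

8326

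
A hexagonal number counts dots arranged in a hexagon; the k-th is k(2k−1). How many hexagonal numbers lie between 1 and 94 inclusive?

The n-th hexagonal number is n(2n−1).
Smallest index with value ≥ 1: n = 1 (giving 1).
Largest index with value ≤ 94: n = 7 (giving 91).
Indices 1 through 7: 7 terms.

7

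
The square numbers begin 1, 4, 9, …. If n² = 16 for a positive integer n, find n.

We need n² = 16, so n = √16 = 4.

4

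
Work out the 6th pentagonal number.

The 6th pentagonal number is n(3n−1)/2 with n = 6.
6·(3·6 − 1)/2 = 6·17/2 = 51.

51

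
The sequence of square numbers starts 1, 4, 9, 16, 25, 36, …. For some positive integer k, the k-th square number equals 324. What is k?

18

We need n² = 324, so n = √324 = 18.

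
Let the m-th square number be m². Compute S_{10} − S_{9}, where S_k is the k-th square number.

19

n² − (n−1)² = 2n − 1, so 10² − 9² = 2·10 − 1 = 19.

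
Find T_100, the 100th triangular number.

5050

100·101/2 = 10100/2 = 5050.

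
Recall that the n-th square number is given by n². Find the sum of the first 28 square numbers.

7714

Σ_{i=1}^{28} i² = 28·29·57/6 = 7714.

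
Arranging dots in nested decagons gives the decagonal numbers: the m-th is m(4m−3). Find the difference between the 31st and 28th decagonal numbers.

31·(4·31 − 3) = 3751 and 28·(4·28 − 3) = 3052.
Difference: 3751 − 3052 = 699.

699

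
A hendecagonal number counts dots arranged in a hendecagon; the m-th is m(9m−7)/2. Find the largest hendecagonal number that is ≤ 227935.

227025

Solve n(9n−7)/2 ≤ 227935 for integer n.
n = 225 gives 227025 ≤ 227935, while n = 226 gives 229051 > 227935; so the answer is 227025.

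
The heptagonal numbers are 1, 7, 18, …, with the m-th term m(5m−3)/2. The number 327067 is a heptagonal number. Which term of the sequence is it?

Set n(5n−3)/2 = 327067, giving 5n² − 3n − 654134 = 0.
So n = (3 + 3617) / 10 = 3620/10 = 362.
Check: 362·(5·362 − 3)/2 = 327067. ✓

362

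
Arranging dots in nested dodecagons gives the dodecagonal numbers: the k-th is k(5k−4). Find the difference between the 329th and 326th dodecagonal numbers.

9813

329·(5·329 − 4) = 539889 and 326·(5·326 − 4) = 530076.
Difference: 539889 − 530076 = 9813.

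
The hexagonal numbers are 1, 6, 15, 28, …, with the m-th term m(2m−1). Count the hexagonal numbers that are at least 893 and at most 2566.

15

The n-th hexagonal number is n(2n−1).
Smallest index with value ≥ 893: n = 22 (giving 946).
Largest index with value ≤ 2566: n = 36 (giving 2556).
Indices 22 through 36: 15 terms.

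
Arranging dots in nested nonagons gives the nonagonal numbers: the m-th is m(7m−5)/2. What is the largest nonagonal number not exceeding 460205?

Solve n(7n−5)/2 ≤ 460205 for integer n.
n = 362 gives 457749 ≤ 460205, while n = 363 gives 460284 > 460205; so the answer is 457749.

457749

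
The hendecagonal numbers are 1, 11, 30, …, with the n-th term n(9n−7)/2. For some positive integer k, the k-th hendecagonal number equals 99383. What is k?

149

Set n(9n−7)/2 = 99383, giving 9n² − 7n − 198766 = 0.
The discriminant is 49 + 72·99383 = 7155625, and √7155625 = 2675.
So n = (7 + 2675) / 18 = 2682/18 = 149.
Check: 149·(9·149 − 7)/2 = 99383. ✓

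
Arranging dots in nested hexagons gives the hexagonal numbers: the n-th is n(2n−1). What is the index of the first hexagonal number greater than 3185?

Solve n(2n−1) > 3185 for integer n.
The largest n with value ≤ 3185 is 40 (since 3160 ≤ 3185 < 3321), so the first above is n = 41, value 3321.

41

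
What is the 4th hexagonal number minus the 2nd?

4·(2·4 − 1) = 28 and 2·(2·2 − 1) = 6.
Difference: 28 − 6 = 22.

22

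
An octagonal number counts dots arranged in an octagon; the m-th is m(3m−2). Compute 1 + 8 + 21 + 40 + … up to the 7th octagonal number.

Σ i(3i−2) = 3Σi² − 2Σi over i = 1..7.
Σi = 28 and Σi² = 140.
3·140 − 2·28 = 364.

364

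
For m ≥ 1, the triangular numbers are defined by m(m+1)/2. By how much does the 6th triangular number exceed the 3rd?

15

6·7/2 = 21 and 3·4/2 = 6.
Difference: 21 − 6 = 15.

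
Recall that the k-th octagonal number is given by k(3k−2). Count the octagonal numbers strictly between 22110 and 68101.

64

The n-th octagonal number is n(3n−2).
Smallest index with value > 22110: n = 87 (giving 22533).
Largest index with value < 68101: n = 150 (giving 67200).
Indices 87 through 150: 64 terms.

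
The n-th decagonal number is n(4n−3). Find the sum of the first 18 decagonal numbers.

Σ i(4i−3) = 4Σi² − 3Σi over i = 1..18.
Σi = 171 and Σi² = 2109.
4·2109 − 3·171 = 7923.

7923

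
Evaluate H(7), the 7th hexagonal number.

91

The 7th hexagonal number is n(2n−1) with n = 7.
7·(2·7 − 1) = 7·13 = 91.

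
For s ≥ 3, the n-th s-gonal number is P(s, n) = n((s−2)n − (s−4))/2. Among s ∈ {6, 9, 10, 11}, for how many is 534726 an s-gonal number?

1

s = 6: P(6, 517) = 534061 and P(6, 518) = 536130; 534726 is not s-gonal.
s = 9: P(9, 391) = 534106 and P(9, 392) = 536844; 534726 is not s-gonal.
s = 10: P(10, 366) = 534726. ✓
s = 11: P(11, 345) = 534405 and P(11, 346) = 537511; 534726 is not s-gonal.
Hits: s ∈ {10} → 1.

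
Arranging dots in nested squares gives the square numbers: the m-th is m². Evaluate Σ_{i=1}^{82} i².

187165

Σ_{i=1}^{82} i² = 82·83·165/6 = 187165.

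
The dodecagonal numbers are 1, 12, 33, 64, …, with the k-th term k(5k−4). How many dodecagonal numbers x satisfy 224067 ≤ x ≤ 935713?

The n-th dodecagonal number is n(5n−4).
Smallest index with value ≥ 224067: n = 213 (giving 225993).
Largest index with value ≤ 935713: n = 433 (giving 935713).
Indices 213 through 433: 221 terms.

221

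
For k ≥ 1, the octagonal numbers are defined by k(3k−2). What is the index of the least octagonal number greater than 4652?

40

Solve n(3n−2) > 4652 for integer n.
The largest n with value ≤ 4652 is 39 (since 4485 ≤ 4652 < 4720), so the first above is n = 40, value 4720.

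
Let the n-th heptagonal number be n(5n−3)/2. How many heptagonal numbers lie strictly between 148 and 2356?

22

The n-th heptagonal number is n(5n−3)/2.
Smallest index with value > 148: n = 9 (giving 189).
Largest index with value < 2356: n = 30 (giving 2205).
Indices 9 through 30: 22 terms.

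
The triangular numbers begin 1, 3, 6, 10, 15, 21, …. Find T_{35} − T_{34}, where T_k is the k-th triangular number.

Consecutive triangular numbers differ by n: T_{35} − T_{34} = 35.

35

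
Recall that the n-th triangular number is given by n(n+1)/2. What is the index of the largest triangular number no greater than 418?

28

Solve n(n+1)/2 ≤ 418 for integer n.
n = 28 gives 406 ≤ 418, while n = 29 gives 435 > 418; so the answer is index 28.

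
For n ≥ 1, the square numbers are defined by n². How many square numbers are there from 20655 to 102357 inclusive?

The n-th square number is n².
Smallest index with value ≥ 20655: n = 144 (giving 20736).
Largest index with value ≤ 102357: n = 319 (giving 101761).
Indices 144 through 319: 176 terms.

176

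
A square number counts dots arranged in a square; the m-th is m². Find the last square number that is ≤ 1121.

Solve n² ≤ 1121 for integer n.
n = 33 gives 1089 ≤ 1121, while n = 34 gives 1156 > 1121; so the answer is 1089.

1089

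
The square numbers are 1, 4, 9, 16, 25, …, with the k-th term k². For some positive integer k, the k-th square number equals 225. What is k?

15

We need n² = 225, so n = √225 = 15.
Check: 15² = 225. ✓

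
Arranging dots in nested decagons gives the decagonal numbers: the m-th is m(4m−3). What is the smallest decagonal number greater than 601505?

604117

Solve n(4n−3) > 601505 for integer n.
The largest n with value ≤ 601505 is 388 (since 601012 ≤ 601505 < 604117), so the first above is n = 389, value 604117.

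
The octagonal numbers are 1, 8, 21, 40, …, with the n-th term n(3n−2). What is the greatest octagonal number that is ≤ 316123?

314280

Solve n(3n−2) ≤ 316123 for integer n.
n = 324 gives 314280 ≤ 316123, while n = 325 gives 316225 > 316123; so the answer is 314280.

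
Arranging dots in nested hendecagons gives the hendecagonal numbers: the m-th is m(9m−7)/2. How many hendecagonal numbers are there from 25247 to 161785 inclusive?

115

The n-th hendecagonal number is n(9n−7)/2.
Smallest index with value ≥ 25247: n = 76 (giving 25726).
Largest index with value ≤ 161785: n = 190 (giving 161785).
Indices 76 through 190: 115 terms.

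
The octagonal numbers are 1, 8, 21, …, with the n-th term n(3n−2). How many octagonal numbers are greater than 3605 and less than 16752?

40

The n-th octagonal number is n(3n−2).
Smallest index with value > 3605: n = 36 (giving 3816).
Largest index with value < 16752: n = 75 (giving 16725).
Indices 36 through 75: 40 terms.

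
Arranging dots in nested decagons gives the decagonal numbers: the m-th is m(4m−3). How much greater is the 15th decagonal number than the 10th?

15·(4·15 − 3) = 855 and 10·(4·10 − 3) = 370.
Difference: 855 − 370 = 485.

485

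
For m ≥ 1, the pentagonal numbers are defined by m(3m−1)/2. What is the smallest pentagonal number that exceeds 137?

Solve n(3n−1)/2 > 137 for integer n.
The largest n with value ≤ 137 is 9 (since 117 ≤ 137 < 145), so the first above is n = 10, value 145.

145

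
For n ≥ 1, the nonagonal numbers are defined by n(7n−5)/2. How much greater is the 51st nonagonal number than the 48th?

51·(7·51 − 5)/2 = 8976 and 48·(7·48 − 5)/2 = 7944.
Difference: 8976 − 7944 = 1032.

1032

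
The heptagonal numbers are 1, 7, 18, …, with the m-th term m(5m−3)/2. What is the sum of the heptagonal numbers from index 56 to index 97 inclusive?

Σ i(5i−3)/2 = (5Σi² − 3Σi) / 2 over i = 56..97.
Σi = 4753 − 1540 = 3213 and Σi² = 308945 − 56980 = 251965.
(5·251965 − 3·3213) / 2 = 1250186/2 = 625093.

625093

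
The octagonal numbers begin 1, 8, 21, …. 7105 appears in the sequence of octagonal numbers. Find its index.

Set n(3n−2) = 7105, giving 3n² − 2n − 7105 = 0.
So n = (2 + 292) / 6 = 294/6 = 49.
Check: 49·(3·49 − 2) = 7105. ✓

49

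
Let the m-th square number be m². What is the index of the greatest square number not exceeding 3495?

Solve n² ≤ 3495 for integer n.
n = 59 gives 3481 ≤ 3495, while n = 60 gives 3600 > 3495; so the answer is index 59.

59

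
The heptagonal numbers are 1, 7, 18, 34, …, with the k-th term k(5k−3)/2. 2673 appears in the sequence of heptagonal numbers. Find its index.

Set n(5n−3)/2 = 2673, giving 5n² − 3n − 5346 = 0.
The discriminant is 9 + 40·2673 = 106929, and √106929 = 327.
So n = (3 + 327) / 10 = 330/10 = 33.

33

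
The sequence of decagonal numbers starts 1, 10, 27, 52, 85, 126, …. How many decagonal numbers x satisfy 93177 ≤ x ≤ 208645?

The n-th decagonal number is n(4n−3).
Smallest index with value ≥ 93177: n = 153 (giving 93177).
Largest index with value ≤ 208645: n = 228 (giving 207252).
Indices 153 through 228: 76 terms.

76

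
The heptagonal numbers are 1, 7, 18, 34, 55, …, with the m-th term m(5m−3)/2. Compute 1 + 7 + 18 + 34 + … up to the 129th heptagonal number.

Σ i(5i−3)/2 = (5Σi² − 3Σi) / 2 over i = 1..129.
Σi = 8385 and Σi² = 723905.
(5·723905 − 3·8385) / 2 = 3594370/2 = 1797185.

1797185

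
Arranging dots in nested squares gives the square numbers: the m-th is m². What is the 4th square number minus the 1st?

15

4² = 16 and 1² = 1.
Difference: 16 − 1 = 15.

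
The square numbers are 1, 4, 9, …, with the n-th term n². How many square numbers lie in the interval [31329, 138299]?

195

The n-th square number is n².
Smallest index with value ≥ 31329: n = 177 (giving 31329).
Largest index with value ≤ 138299: n = 371 (giving 137641).
Indices 177 through 371: 195 terms.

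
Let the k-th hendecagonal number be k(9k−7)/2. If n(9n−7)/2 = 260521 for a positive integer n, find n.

Set n(9n−7)/2 = 260521, giving 9n² − 7n − 521042 = 0.
The discriminant is 49 + 72·260521 = 18757561, and √18757561 = 4331.
So n = (7 + 4331) / 18 = 4338/18 = 241.
Check: 241·(9·241 − 7)/2 = 260521. ✓

241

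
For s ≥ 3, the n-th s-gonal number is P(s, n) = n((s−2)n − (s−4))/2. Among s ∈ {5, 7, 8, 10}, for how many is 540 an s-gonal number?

s = 5: P(5, 19) = 532 and P(5, 20) = 590; 540 is not s-gonal.
s = 7: P(7, 15) = 540. ✓
s = 8: P(8, 13) = 481 and P(8, 14) = 560; 540 is not s-gonal.
s = 10: P(10, 12) = 540. ✓
Hits: s ∈ {7, 10} → 2.

2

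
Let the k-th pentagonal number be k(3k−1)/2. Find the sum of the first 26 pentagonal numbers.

Σ i(3i−1)/2 = (3Σi² − Σi) / 2 over i = 1..26.
Σi = 351 and Σi² = 6201.
(3·6201 − 1·351) / 2 = 18252/2 = 9126.

9126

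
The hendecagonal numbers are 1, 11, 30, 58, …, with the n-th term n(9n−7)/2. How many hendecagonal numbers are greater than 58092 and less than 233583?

114

The n-th hendecagonal number is n(9n−7)/2.
Smallest index with value > 58092: n = 115 (giving 59110).
Largest index with value < 233583: n = 228 (giving 233130).
Indices 115 through 228: 114 terms.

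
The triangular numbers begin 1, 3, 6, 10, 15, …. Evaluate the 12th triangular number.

The 12th triangular number is n(n+1)/2 with n = 12.
12·13/2 = 156/2 = 78.

78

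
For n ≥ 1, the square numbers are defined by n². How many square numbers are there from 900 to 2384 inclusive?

The n-th square number is n².
Smallest index with value ≥ 900: n = 30 (giving 900).
Largest index with value ≤ 2384: n = 48 (giving 2304).
Indices 30 through 48: 19 terms.

19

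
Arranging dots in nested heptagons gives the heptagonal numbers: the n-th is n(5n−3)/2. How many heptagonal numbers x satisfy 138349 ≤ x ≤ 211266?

56

The n-th heptagonal number is n(5n−3)/2.
Smallest index with value ≥ 138349: n = 236 (giving 138886).
Largest index with value ≤ 211266: n = 291 (giving 211266).
Indices 236 through 291: 56 terms.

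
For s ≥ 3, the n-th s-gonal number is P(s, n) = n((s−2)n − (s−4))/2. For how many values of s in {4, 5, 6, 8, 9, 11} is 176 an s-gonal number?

s = 4: P(4, 13) = 169 and P(4, 14) = 196; 176 is not s-gonal.
s = 5: P(5, 11) = 176. ✓
s = 6: P(6, 9) = 153 and P(6, 10) = 190; 176 is not s-gonal.
s = 8: P(8, 8) = 176. ✓
s = 9: P(9, 7) = 154 and P(9, 8) = 204; 176 is not s-gonal.
s = 11: P(11, 6) = 141 and P(11, 7) = 196; 176 is not s-gonal.
Hits: s ∈ {5, 8} → 2.

2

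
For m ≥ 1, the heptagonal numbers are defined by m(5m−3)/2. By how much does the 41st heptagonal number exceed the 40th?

Consecutive heptagonal numbers differ by 5n − 4: here 5·41 − 4 = 201.

201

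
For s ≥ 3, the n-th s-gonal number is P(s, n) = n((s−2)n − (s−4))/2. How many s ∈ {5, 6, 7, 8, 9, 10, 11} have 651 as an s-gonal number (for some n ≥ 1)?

2

s = 5: P(5, 21) = 651. ✓
s = 6: P(6, 18) = 630 and P(6, 19) = 703; 651 is not s-gonal.
s = 7: P(7, 16) = 616 and P(7, 17) = 697; 651 is not s-gonal.
s = 8: P(8, 15) = 645 and P(8, 16) = 736; 651 is not s-gonal.
s = 9: P(9, 14) = 651. ✓
s = 10: P(10, 13) = 637 and P(10, 14) = 742; 651 is not s-gonal.
s = 11: P(11, 12) = 606 and P(11, 13) = 715; 651 is not s-gonal.
Hits: s ∈ {5, 9} → 2.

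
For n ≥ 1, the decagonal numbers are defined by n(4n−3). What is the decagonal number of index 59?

13747

The 59th decagonal number is n(4n−3) with n = 59.
59·(4·59 − 3) = 59·233 = 13747.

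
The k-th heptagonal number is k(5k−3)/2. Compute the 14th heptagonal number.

469

14·(5·14 − 3)/2 = 14·67/2 = 469.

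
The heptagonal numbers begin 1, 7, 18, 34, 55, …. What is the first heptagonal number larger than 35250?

35820

Solve n(5n−3)/2 > 35250 for integer n.
The largest n with value ≤ 35250 is 119 (since 35224 ≤ 35250 < 35820), so the first above is n = 120, value 35820.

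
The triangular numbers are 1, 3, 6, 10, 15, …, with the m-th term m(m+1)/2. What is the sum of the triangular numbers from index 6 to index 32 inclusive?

Σ i(i+1)/2 = (Σi² + Σi) / 2 over i = 6..32.
Σi = 528 − 15 = 513 and Σi² = 11440 − 55 = 11385.
(1·11385 + 1·513) / 2 = 11898/2 = 5949.

5949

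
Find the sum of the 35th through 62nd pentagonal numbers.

Σ i(3i−1)/2 = (3Σi² − Σi) / 2 over i = 35..62.
Σi = 1953 − 595 = 1358 and Σi² = 81375 − 13685 = 67690.
(3·67690 − 1·1358) / 2 = 201712/2 = 100856.

100856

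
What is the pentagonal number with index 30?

1335

The 30th pentagonal number is n(3n−1)/2 with n = 30.
30·(3·30 − 1)/2 = 30·89/2 = 1335.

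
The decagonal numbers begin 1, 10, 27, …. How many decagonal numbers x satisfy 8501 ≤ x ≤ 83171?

98

The n-th decagonal number is n(4n−3).
Smallest index with value ≥ 8501: n = 47 (giving 8695).
Largest index with value ≤ 83171: n = 144 (giving 82512).
Indices 47 through 144: 98 terms.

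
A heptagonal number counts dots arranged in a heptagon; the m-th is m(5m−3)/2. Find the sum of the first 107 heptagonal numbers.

Σ i(5i−3)/2 = (5Σi² − 3Σi) / 2 over i = 1..107.
Σi = 5778 and Σi² = 414090.
(5·414090 − 3·5778) / 2 = 2053116/2 = 1026558.

1026558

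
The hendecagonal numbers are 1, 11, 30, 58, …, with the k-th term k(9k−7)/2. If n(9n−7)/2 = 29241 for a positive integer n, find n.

81

Set n(9n−7)/2 = 29241, giving 9n² − 7n − 58482 = 0.
So n = (7 + 1451) / 18 = 1458/18 = 81.
Check: 81·(9·81 − 7)/2 = 29241. ✓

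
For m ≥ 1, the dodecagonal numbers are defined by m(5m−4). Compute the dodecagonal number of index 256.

The 256th dodecagonal number is n(5n−4) with n = 256.
256·(5·256 − 4) = 256·1276 = 326656.

326656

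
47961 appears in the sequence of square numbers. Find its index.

219

We need n² = 47961, so n = √47961 = 219.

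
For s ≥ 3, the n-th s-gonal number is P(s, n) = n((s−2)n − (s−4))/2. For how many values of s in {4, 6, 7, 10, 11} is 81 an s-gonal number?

s = 4: P(4, 9) = 81. ✓
s = 6: P(6, 6) = 66 and P(6, 7) = 91; 81 is not s-gonal.
s = 7: P(7, 6) = 81. ✓
s = 10: P(10, 4) = 52 and P(10, 5) = 85; 81 is not s-gonal.
s = 11: P(11, 4) = 58 and P(11, 5) = 95; 81 is not s-gonal.
Hits: s ∈ {4, 7} → 2.

2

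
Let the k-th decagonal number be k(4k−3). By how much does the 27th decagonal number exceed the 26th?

Consecutive decagonal numbers differ by 8n − 7: here 8·27 − 7 = 209.

209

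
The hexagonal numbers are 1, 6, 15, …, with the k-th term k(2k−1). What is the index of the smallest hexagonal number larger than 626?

18

Solve n(2n−1) > 626 for integer n.
The largest n with value ≤ 626 is 17 (since 561 ≤ 626 < 630), so the first above is n = 18, value 630.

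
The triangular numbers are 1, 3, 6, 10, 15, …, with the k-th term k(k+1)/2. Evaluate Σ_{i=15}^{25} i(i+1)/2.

Σ i(i+1)/2 = (Σi² + Σi) / 2 over i = 15..25.
Σi = 325 − 105 = 220 and Σi² = 5525 − 1015 = 4510.
(1·4510 + 1·220) / 2 = 4730/2 = 2365.

2365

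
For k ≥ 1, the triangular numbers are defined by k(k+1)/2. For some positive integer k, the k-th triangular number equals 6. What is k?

Set n(n+1)/2 = 6, giving n² + n − 12 = 0.
The discriminant is 1 + 8·6 = 49, and √49 = 7.
So n = (-1 + 7) / 2 = 6/2 = 3.
Check: 3·4/2 = 6. ✓

3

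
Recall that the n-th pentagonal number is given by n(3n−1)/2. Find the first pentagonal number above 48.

51

Solve n(3n−1)/2 > 48 for integer n.
The largest n with value ≤ 48 is 5 (since 35 ≤ 48 < 51), so the first above is n = 6, value 51.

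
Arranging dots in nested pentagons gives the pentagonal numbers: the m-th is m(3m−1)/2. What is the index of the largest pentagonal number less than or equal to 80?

7

Solve n(3n−1)/2 ≤ 80 for integer n.
n = 7 gives 70 ≤ 80, while n = 8 gives 92 > 80; so the answer is index 7.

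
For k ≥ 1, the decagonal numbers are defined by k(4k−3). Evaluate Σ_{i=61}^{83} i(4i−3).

Σ i(4i−3) = 4Σi² − 3Σi over i = 61..83.
Σi = 3486 − 1830 = 1656 and Σi² = 194054 − 73810 = 120244.
4·120244 − 3·1656 = 476008.

476008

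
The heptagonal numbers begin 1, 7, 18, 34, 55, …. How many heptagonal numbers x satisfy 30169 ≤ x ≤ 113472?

103

The n-th heptagonal number is n(5n−3)/2.
Smallest index with value ≥ 30169: n = 111 (giving 30636).
Largest index with value ≤ 113472: n = 213 (giving 113103).
Indices 111 through 213: 103 terms.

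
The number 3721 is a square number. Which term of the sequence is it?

61

We need n² = 3721, so n = √3721 = 61.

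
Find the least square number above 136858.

Solve n² > 136858 for integer n.
The largest n with value ≤ 136858 is 369 (since 136161 ≤ 136858 < 136900), so the first above is n = 370, value 136900.

136900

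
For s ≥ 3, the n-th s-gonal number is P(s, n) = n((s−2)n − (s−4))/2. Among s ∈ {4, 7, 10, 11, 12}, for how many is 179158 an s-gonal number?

1

s = 4: P(4, 423) = 178929 and P(4, 424) = 179776; 179158 is not s-gonal.
s = 7: P(7, 268) = 179158. ✓
s = 10: P(10, 212) = 179140 and P(10, 213) = 180837; 179158 is not s-gonal.
s = 11: P(11, 199) = 177508 and P(11, 200) = 179300; 179158 is not s-gonal.
s = 12: P(12, 189) = 177849 and P(12, 190) = 179740; 179158 is not s-gonal.
Hits: s ∈ {7} → 1.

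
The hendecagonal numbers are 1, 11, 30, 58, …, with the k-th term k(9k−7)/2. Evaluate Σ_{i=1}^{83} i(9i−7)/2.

861042

Σ i(9i−7)/2 = (9Σi² − 7Σi) / 2 over i = 1..83.
Σi = 3486 and Σi² = 194054.
(9·194054 − 7·3486) / 2 = 1722084/2 = 861042.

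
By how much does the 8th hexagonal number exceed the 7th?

29

Consecutive hexagonal numbers differ by 4n − 3: here 4·8 − 3 = 29.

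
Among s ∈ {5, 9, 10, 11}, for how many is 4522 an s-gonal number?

s = 5: P(5, 55) = 4510 and P(5, 56) = 4676; 4522 is not s-gonal.
s = 9: P(9, 36) = 4446 and P(9, 37) = 4699; 4522 is not s-gonal.
s = 10: P(10, 34) = 4522. ✓
s = 11: P(11, 32) = 4496 and P(11, 33) = 4785; 4522 is not s-gonal.
Hits: s ∈ {10} → 1.

1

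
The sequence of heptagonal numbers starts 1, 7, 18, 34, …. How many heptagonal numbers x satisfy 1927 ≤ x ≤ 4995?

The n-th heptagonal number is n(5n−3)/2.
Smallest index with value ≥ 1927: n = 29 (giving 2059).
Largest index with value ≤ 4995: n = 45 (giving 4995).
Indices 29 through 45: 17 terms.

17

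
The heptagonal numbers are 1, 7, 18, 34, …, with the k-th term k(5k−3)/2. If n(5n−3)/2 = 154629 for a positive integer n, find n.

249

Set n(5n−3)/2 = 154629, giving 5n² − 3n − 309258 = 0.
The discriminant is 9 + 40·154629 = 6185169, and √6185169 = 2487.
So n = (3 + 2487) / 10 = 2490/10 = 249.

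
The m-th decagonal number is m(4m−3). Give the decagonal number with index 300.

The 300th decagonal number is n(4n−3) with n = 300.
300·(4·300 − 3) = 300·1197 = 359100.

359100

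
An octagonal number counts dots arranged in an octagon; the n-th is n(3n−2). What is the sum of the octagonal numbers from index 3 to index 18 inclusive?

Σ i(3i−2) = 3Σi² − 2Σi over i = 3..18.
Σi = 171 − 3 = 168 and Σi² = 2109 − 5 = 2104.
3·2104 − 2·168 = 5976.

5976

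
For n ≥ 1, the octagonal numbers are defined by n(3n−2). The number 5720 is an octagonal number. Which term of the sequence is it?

Set n(3n−2) = 5720, giving 3n² − 2n − 5720 = 0.
The discriminant is 4 + 12·5720 = 68644, and √68644 = 262.
So n = (2 + 262) / 6 = 264/6 = 44.

44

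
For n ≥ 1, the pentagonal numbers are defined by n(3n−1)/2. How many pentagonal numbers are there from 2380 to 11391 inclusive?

48

The n-th pentagonal number is n(3n−1)/2.
Smallest index with value ≥ 2380: n = 40 (giving 2380).
Largest index with value ≤ 11391: n = 87 (giving 11310).
Indices 40 through 87: 48 terms.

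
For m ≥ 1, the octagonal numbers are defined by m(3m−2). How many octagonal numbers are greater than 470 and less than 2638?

17

The n-th octagonal number is n(3n−2).
Smallest index with value > 470: n = 13 (giving 481).
Largest index with value < 2638: n = 29 (giving 2465).
Indices 13 through 29: 17 terms.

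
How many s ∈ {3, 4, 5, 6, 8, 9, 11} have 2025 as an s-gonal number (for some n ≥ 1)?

1

s = 3: P(3, 63) = 2016 and P(3, 64) = 2080; 2025 is not s-gonal.
s = 4: P(4, 45) = 2025. ✓
s = 5: P(5, 36) = 1926 and P(5, 37) = 2035; 2025 is not s-gonal.
s = 6: P(6, 32) = 2016 and P(6, 33) = 2145; 2025 is not s-gonal.
s = 8: P(8, 26) = 1976 and P(8, 27) = 2133; 2025 is not s-gonal.
s = 9: P(9, 24) = 1956 and P(9, 25) = 2125; 2025 is not s-gonal.
s = 11: P(11, 21) = 1911 and P(11, 22) = 2101; 2025 is not s-gonal.
Hits: s ∈ {4} → 1.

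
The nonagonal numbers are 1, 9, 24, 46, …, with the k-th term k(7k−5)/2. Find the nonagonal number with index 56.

The 56th nonagonal number is n(7n−5)/2 with n = 56.
56·(7·56 − 5)/2 = 56·387/2 = 10836.

10836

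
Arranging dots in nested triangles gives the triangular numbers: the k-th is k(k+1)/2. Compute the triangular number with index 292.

292·293/2 = 85556/2 = 42778.

42778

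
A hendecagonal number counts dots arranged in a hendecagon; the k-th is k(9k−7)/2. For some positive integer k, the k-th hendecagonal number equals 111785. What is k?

Set n(9n−7)/2 = 111785, giving 9n² − 7n − 223570 = 0.
The discriminant is 49 + 72·111785 = 8048569, and √8048569 = 2837.
So n = (7 + 2837) / 18 = 2844/18 = 158.
Check: 158·(9·158 − 7)/2 = 111785. ✓

158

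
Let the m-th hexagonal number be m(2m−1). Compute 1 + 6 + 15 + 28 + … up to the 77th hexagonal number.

307307

Σ i(2i−1) = 2Σi² − Σi over i = 1..77.
Σi = 3003 and Σi² = 155155.
2·155155 − 1·3003 = 307307.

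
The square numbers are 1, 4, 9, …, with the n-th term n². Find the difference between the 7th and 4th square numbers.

7² = 49 and 4² = 16.
Difference: 49 − 16 = 33.

33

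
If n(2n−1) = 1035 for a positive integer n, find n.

Set n(2n−1) = 1035, giving 2n² − n − 1035 = 0.
The discriminant is 1 + 8·1035 = 8281, and √8281 = 91.
So n = (1 + 91) / 4 = 92/4 = 23.
Check: 23·(2·23 − 1) = 1035. ✓

23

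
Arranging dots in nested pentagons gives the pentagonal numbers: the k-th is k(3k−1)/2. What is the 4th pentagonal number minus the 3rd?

Consecutive pentagonal numbers differ by 3n − 2: here 3·4 − 2 = 10.

10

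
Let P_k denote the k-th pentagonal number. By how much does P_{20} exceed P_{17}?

165

20·(3·20 − 1)/2 = 590 and 17·(3·17 − 1)/2 = 425.
Difference: 590 − 425 = 165.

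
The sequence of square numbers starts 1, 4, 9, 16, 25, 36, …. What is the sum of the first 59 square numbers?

70210

Σ_{i=1}^{59} i² = 59·60·119/6 = 70210.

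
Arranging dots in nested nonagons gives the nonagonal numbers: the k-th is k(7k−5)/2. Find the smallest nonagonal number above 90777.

Solve n(7n−5)/2 > 90777 for integer n.
The largest n with value ≤ 90777 is 161 (since 90321 ≤ 90777 < 91449), so the first above is n = 162, value 91449.

91449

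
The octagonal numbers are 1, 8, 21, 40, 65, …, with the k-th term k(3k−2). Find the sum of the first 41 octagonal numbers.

69741

Σ i(3i−2) = 3Σi² − 2Σi over i = 1..41.
Σi = 861 and Σi² = 23821.
3·23821 − 2·861 = 69741.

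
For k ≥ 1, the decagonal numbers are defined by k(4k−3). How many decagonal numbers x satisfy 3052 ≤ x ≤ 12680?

The n-th decagonal number is n(4n−3).
Smallest index with value ≥ 3052: n = 28 (giving 3052).
Largest index with value ≤ 12680: n = 56 (giving 12376).
Indices 28 through 56: 29 terms.

29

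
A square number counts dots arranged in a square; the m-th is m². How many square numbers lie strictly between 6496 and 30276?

The n-th square number is n².
Smallest index with value > 6496: n = 81 (giving 6561).
Largest index with value < 30276: n = 173 (giving 29929).
Indices 81 through 173: 93 terms.

93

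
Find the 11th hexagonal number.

The 11th hexagonal number is n(2n−1) with n = 11.
11·(2·11 − 1) = 11·21 = 231.

231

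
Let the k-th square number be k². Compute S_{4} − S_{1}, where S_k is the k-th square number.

4² = 16 and 1² = 1.
Difference: 16 − 1 = 15.

15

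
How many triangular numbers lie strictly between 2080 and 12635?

The n-th triangular number is n(n+1)/2.
Smallest index with value > 2080: n = 65 (giving 2145).
Largest index with value < 12635: n = 158 (giving 12561).
Indices 65 through 158: 94 terms.

94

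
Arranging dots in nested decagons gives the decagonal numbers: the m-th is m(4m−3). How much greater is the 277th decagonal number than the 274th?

277·(4·277 − 3) = 306085 and 274·(4·274 − 3) = 299482.
Difference: 306085 − 299482 = 6603.

6603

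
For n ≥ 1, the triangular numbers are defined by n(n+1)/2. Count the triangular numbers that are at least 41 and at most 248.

13

The n-th triangular number is n(n+1)/2.
Smallest index with value ≥ 41: n = 9 (giving 45).
Largest index with value ≤ 248: n = 21 (giving 231).
Indices 9 through 21: 13 terms.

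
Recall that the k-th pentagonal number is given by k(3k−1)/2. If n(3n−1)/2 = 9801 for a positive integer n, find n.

81

Set n(3n−1)/2 = 9801, giving 3n² − n − 19602 = 0.
The discriminant is 1 + 24·9801 = 235225, and √235225 = 485.
So n = (1 + 485) / 6 = 486/6 = 81.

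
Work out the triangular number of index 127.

8128

127·128/2 = 16256/2 = 8128.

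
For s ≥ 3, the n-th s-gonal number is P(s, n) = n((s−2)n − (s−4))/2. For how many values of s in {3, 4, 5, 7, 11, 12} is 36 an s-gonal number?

s = 3: P(3, 8) = 36. ✓
s = 4: P(4, 6) = 36. ✓
s = 5: P(5, 5) = 35 and P(5, 6) = 51; 36 is not s-gonal.
s = 7: P(7, 4) = 34 and P(7, 5) = 55; 36 is not s-gonal.
s = 11: P(11, 3) = 30 and P(11, 4) = 58; 36 is not s-gonal.
s = 12: P(12, 3) = 33 and P(12, 4) = 64; 36 is not s-gonal.
Hits: s ∈ {3, 4} → 2.

2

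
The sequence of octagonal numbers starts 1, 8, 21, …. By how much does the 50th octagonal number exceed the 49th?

295

Consecutive octagonal numbers differ by 6n − 5: here 6·50 − 5 = 295.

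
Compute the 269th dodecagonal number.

The 269th dodecagonal number is n(5n−4) with n = 269.
269·(5·269 − 4) = 269·1341 = 360729.

360729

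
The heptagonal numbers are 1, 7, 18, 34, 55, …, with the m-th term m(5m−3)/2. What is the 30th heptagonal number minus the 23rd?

30·(5·30 − 3)/2 = 2205 and 23·(5·23 − 3)/2 = 1288.
Difference: 2205 − 1288 = 917.

917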